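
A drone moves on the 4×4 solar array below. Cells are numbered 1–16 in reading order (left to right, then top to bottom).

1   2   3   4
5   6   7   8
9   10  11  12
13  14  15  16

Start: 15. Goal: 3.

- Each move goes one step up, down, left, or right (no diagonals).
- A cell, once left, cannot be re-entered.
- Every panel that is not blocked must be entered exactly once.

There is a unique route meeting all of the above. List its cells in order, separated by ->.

15 -> 16 -> 12 -> 11 -> 10 -> 14 -> 13 -> 9 -> 5 -> 1 -> 2 -> 6 -> 7 -> 8 -> 4 -> 3

Need to visit all 16 open cells exactly once, starting at 15 and ending at 3.
Cell 16 has only two open neighbours (12 and 15), so the path must pass straight through it: one of those is the cell it's entered from and the other is where it exits.
Route from 15: right to 16, up to 12, 2× left (reaching 10), down to 14, left to 13, 3× up (reaching 1), right to 2, down to 6, 2× right (reaching 8), up to 4, left to 3 — 15 moves in all.
Check: all 16 open cells covered.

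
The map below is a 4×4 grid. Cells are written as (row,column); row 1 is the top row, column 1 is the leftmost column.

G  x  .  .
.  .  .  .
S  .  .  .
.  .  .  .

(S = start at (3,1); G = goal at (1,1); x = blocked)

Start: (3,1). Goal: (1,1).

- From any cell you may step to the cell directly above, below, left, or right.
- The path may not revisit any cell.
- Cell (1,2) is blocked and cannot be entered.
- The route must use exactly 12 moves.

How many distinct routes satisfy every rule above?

8

Need simple routes of exactly 12 moves from (3,1) to (1,1) (Manhattan distance 2, so 5 moves are spent on a detour and 5 undoing it).
Enumerating: (3,1) (4,1) (4,2) (3,2) (3,3) (4,3) (4,4) (3,4) (2,4) (2,3) (2,2) (2,1) (1,1) | (3,1) (4,1) (4,2) (3,2) (3,3) (3,4) (2,4) (1,4) (1,3) (2,3) (2,2) (2,1) (1,1) | (3,1) (4,1) (4,2) (4,3) (3,3) (3,4) (2,4) (1,4) (1,3) (2,3) (2,2) (2,1) (1,1) | (3,1) (4,1) (4,2) (4,3) (4,4) (3,4) (2,4) (1,4) (1,3) (2,3) (2,2) (2,1) (1,1) | (3,1) (4,1) (4,2) (4,3) (4,4) (3,4) (2,4) (2,3) (3,3) (3,2) (2,2) (2,1) (1,1) | (3,1) (3,2) (4,2) (4,3) (3,3) (3,4) (2,4) (1,4) (1,3) (2,3) (2,2) (2,1) (1,1) | (3,1) (3,2) (4,2) (4,3) (4,4) (3,4) (2,4) (1,4) (1,3) (2,3) (2,2) (2,1) (1,1) | (3,1) (3,2) (3,3) (4,3) (4,4) (3,4) (2,4) (1,4) (1,3) (2,3) (2,2) (2,1) (1,1).
That gives 8 routes.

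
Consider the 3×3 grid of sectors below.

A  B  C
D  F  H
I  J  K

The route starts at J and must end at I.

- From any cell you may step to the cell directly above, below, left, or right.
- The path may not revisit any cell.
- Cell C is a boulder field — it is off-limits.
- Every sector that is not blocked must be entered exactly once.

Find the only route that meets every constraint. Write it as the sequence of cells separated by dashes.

J - K - H - F - B - A - D - I

Need to visit all 8 open cells exactly once, starting at J and ending at I.
Cell H has only two open neighbours (K and F), so the path must pass straight through it: one of those is the cell it's entered from and the other is where it exits.
Route from J: right to K, up to H, left to F, up to B, left to A, 2× down (reaching I) — 7 moves in all.
Check: all 8 open cells covered.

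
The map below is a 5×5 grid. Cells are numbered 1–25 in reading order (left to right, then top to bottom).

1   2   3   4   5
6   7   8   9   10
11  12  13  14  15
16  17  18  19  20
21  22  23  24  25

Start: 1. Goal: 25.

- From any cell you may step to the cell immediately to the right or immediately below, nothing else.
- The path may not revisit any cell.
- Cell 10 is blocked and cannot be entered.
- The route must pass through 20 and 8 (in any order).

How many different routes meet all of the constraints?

15

A right/down-only route from 1 to 25 makes exactly 4 down-moves and 4 right-moves in some order.
With no other constraints that would be C(8,4) = 70 routes.
A monotone route can only reach the required cells in the order 8, 20, so split there and multiply the segment counts (each segment already excludes blocked cells): 1→8: 3; 8→20: 5; 20→25: 1; product = 15.
That gives 15 routes.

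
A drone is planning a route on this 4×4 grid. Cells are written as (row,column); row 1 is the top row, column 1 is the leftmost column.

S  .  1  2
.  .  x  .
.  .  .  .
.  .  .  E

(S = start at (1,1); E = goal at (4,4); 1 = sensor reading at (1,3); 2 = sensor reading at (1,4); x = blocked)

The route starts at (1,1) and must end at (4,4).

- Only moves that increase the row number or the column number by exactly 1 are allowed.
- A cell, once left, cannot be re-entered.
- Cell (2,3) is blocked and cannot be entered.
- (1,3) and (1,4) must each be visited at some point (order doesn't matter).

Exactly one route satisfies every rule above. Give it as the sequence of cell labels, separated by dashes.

(1,1) - (1,2) - (1,3) - (1,4) - (2,4) - (3,4) - (4,4)

Moves only go right or down, so the column and row indices never decrease.
Route from (1,1): right 3 to (1,4), down 3 to (4,4) — 6 moves in all.
Check: all required cells visited.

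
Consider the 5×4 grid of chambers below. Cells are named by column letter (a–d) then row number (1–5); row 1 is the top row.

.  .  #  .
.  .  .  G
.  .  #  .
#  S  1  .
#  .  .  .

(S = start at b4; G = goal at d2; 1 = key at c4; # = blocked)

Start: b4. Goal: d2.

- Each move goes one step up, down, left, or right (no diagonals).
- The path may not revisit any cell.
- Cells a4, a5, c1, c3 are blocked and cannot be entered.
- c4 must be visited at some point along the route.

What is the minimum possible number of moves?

Any route passes through c4 somewhere between b4 and d2. Summing Manhattan distances along the two legs (b4 → c4 → d2) gives a lower bound of 1 + 3 = 4 moves.
A route of 4 moves achieves this: b4 → c4 → d4 → d3 → d2.
Since 4 matches the lower bound, it is optimal.

4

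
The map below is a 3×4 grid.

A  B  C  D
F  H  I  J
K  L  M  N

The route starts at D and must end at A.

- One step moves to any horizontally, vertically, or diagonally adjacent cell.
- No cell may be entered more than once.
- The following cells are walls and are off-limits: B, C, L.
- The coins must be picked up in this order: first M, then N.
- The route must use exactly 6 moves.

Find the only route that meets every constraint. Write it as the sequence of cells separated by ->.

D -> J -> M -> N -> I -> H -> A

The waypoints must appear in the order M, N, with no cell reused.
Route from D: down to J, down-left to M, right to N, up-left to I, left to H, up-left to A — 6 moves in all.
Check: order respected (M at step 2, N at step 3); 6 moves as required.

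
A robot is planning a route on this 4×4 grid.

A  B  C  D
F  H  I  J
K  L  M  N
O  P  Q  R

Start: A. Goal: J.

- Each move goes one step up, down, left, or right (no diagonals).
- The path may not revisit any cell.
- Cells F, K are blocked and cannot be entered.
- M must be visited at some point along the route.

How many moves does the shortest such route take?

Any route passes through M somewhere between A and J. Summing Manhattan distances along the two legs (A → M → J) gives a lower bound of 4 + 2 = 6 moves.
A route of 6 moves achieves this: A → B → H → L → M → I → J.
Since 6 matches the lower bound, it is optimal.

6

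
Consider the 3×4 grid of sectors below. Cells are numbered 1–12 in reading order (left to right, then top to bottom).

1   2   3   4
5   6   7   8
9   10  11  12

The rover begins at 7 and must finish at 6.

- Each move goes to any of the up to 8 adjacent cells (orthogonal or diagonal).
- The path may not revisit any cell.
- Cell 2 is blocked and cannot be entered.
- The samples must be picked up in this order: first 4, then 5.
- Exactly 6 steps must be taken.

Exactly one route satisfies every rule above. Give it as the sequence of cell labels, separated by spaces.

7 4 8 11 10 5 6

The waypoints must appear in the order 4, 5, with no cell reused.
Route from 7: up-right to 4, down to 8, down-left to 11, left to 10, up-left to 5, right to 6 — 6 moves in all.
Check: order respected (4 at step 1, 5 at step 5); 6 moves as required.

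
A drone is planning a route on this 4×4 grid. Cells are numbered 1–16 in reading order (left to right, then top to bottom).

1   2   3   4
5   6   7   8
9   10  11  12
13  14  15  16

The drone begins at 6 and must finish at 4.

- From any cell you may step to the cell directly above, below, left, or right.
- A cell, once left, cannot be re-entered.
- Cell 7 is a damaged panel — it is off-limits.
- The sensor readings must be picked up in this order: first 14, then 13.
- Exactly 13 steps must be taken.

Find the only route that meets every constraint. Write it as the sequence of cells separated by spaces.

6 10 11 12 16 15 14 13 9 5 1 2 3 4

The waypoints must appear in the order 14, 13, with no cell reused.
Route from 6: down 1 to 10, right 2 to 12, down 1 to 16, left 3 to 13, up 3 to 1, right 3 to 4 — 13 moves in all.
Check: order respected (14 at step 6, 13 at step 7); 13 moves as required.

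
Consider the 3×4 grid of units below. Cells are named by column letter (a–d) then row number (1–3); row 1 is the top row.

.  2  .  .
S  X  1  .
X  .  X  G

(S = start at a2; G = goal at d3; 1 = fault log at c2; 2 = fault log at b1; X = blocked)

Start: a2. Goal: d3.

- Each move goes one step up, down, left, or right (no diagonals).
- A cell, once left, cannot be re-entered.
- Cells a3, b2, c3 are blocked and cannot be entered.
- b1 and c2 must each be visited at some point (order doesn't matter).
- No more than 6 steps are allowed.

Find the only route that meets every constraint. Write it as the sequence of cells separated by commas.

The budget equals the shortest possible length, so every move has to be on a shortest route through the required cells.
Route from a2: up 1 to a1, right 2 to c1, down 1 to c2, right 1 to d2, down 1 to d3 — 6 moves in all.
Check: all required cells visited; 6 ≤ 6 moves.

a2, a1, b1, c1, c2, d2, d3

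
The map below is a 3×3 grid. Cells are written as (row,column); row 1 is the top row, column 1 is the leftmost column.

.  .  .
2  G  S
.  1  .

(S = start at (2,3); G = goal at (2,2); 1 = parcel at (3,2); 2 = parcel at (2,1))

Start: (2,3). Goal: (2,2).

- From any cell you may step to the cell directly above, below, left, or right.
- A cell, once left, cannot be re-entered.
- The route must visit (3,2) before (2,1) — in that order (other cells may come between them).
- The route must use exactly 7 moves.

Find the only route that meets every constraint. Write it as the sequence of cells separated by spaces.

The waypoints must appear in the order (3,2), (2,1), with no cell reused.
Route from (2,3): down 1 to (3,3), left 2 to (3,1), up 2 to (1,1), right 1 to (1,2), down 1 to (2,2) — 7 moves in all.
Check: order respected (1 at step 2, 2 at step 4); 7 moves as required.

(2,3) (3,3) (3,2) (3,1) (2,1) (1,1) (1,2) (2,2)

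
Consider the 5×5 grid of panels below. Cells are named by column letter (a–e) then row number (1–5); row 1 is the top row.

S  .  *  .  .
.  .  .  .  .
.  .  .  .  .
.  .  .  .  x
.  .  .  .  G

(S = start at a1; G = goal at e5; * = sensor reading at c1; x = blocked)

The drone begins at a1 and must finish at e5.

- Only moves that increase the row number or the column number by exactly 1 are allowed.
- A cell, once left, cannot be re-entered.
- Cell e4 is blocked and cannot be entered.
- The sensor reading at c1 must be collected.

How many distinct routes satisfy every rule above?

A right/down-only route from a1 to e5 makes exactly 4 down-moves and 4 right-moves in some order.
With no other constraints that would be C(8,4) = 70 routes.
Split at c1 and multiply the segment counts (each segment already excludes blocked cells): a1→c1: 1; c1→e5: 5; product = 5.
That gives 5 routes.

5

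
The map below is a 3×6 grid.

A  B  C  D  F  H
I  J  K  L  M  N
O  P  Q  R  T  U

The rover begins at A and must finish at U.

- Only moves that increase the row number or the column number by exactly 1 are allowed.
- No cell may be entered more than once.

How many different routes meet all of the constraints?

21

A right/down-only route from A to U makes exactly 2 down-moves and 5 right-moves in some order.
With no other constraints that would be C(7,2) = 21 routes.
That gives 21 routes.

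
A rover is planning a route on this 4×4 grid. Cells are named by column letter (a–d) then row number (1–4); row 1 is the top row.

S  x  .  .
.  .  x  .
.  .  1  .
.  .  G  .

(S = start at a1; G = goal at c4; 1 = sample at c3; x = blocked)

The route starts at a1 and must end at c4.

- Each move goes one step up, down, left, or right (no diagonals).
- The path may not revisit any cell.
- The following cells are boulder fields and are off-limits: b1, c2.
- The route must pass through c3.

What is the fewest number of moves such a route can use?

5

Any route passes through c3 somewhere between a1 and c4. Summing Manhattan distances along the two legs (a1 → c3 → c4) gives a lower bound of 4 + 1 = 5 moves.
A route of 5 moves achieves this: a1 → a2 → a3 → b3 → c3 → c4.
Since 5 matches the lower bound, it is optimal.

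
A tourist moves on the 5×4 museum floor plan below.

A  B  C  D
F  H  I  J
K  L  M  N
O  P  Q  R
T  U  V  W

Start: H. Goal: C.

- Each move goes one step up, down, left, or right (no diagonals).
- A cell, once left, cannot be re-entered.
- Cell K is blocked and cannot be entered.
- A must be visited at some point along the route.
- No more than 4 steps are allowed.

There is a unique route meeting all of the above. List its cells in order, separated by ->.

H -> F -> A -> B -> C

Any route must reach A and still end at C within 4 moves, so the order of the required stops is forced.
Route from H: left to F, up to A, 2× right (reaching C) — 4 moves in all.
Check: all required cells visited; 4 ≤ 4 moves.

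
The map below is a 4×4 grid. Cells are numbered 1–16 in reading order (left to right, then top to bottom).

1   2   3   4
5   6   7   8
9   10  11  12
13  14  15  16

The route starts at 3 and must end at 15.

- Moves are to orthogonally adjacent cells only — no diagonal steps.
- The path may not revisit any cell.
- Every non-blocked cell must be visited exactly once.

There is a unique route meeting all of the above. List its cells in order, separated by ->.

Need to visit all 16 open cells exactly once, starting at 3 and ending at 15.
Route from 3: right 1 to 4, down 1 to 8, left 2 to 6, up 1 to 2, left 1 to 1, down 3 to 13, right 1 to 14, up 1 to 10, right 2 to 12, down 1 to 16, left 1 to 15 — 15 moves in all.
Check: all 16 open cells covered.

3 -> 4 -> 8 -> 7 -> 6 -> 2 -> 1 -> 5 -> 9 -> 13 -> 14 -> 10 -> 11 -> 12 -> 16 -> 15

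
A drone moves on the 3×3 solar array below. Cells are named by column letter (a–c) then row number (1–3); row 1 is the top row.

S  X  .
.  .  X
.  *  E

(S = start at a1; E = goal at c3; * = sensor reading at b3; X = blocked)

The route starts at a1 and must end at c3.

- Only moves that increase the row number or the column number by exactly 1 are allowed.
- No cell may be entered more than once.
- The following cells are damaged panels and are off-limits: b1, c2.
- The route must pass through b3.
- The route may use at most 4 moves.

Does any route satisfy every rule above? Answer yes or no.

One route that works: a1 → a2 → a3 → b3 → c3.

yes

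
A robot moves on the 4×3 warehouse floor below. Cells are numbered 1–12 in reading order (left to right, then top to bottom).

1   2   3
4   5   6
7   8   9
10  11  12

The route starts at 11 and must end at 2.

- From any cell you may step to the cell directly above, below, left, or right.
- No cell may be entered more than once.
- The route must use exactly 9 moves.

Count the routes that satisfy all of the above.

Need simple routes of exactly 9 moves from 11 to 2 (Manhattan distance 3, so 3 moves are spent on a detour and 3 undoing it).
Enumerating: 11 10 7 4 5 8 9 6 3 2 | 11 10 7 8 9 6 5 4 1 2 | 11 12 9 6 5 8 7 4 1 2 | 11 12 9 8 7 4 5 6 3 2.
That gives 4 routes.

4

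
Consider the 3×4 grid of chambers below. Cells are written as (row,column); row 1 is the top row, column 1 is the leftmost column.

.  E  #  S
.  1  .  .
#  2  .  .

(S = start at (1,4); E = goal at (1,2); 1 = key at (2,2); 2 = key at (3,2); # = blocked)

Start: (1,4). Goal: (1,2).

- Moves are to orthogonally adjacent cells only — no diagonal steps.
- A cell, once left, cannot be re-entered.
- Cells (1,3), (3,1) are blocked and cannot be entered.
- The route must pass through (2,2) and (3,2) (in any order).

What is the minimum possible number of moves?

6

Any route passes through (2,2) and (3,2) in some order between (1,4) and (1,2). Summing Manhattan distances along each leg and taking the cheapest ordering ((1,4) → (2,2) → (3,2) → (1,2)) gives a lower bound of 3 + 1 + 2 = 6 moves.
A route of 6 moves achieves this: (1,4) → (2,4) → (3,4) → (3,3) → (3,2) → (2,2) → (1,2).
Since 6 matches the lower bound, it is optimal.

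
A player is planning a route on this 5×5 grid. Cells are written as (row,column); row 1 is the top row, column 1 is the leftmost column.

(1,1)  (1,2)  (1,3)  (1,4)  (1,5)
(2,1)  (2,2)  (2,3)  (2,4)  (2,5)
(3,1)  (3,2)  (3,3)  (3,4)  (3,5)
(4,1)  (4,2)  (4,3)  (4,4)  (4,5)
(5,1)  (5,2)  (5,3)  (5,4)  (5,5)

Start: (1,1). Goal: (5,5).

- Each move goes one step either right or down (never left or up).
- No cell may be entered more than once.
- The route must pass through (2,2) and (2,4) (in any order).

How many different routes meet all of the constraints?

A right/down-only route from (1,1) to (5,5) makes exactly 4 down-moves and 4 right-moves in some order.
With no other constraints that would be C(8,4) = 70 routes.
A monotone route can only reach the required cells in the order (2,2), (2,4), so split there and multiply the segment counts: (1,1)→(2,2): 2; (2,2)→(2,4): 1; (2,4)→(5,5): 4; product = 8.
That gives 8 routes.

8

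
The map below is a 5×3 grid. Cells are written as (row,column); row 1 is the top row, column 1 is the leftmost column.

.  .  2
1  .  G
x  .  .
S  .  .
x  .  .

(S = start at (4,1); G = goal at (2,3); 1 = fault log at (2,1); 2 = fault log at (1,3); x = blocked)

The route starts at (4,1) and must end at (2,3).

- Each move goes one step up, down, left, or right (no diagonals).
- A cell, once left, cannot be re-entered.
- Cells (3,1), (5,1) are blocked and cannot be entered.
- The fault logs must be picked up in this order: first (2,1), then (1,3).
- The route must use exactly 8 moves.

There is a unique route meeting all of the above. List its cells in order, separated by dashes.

The waypoints must appear in the order (2,1), (1,3), with no cell reused.
Route from (4,1): right to (4,2), 2× up (reaching (2,2)), left to (2,1), up to (1,1), 2× right (reaching (1,3)), down to (2,3) — 8 moves in all.
Check: order respected (1 at step 4, 2 at step 7); 8 moves as required.

(4,1) - (4,2) - (3,2) - (2,2) - (2,1) - (1,1) - (1,2) - (1,3) - (2,3)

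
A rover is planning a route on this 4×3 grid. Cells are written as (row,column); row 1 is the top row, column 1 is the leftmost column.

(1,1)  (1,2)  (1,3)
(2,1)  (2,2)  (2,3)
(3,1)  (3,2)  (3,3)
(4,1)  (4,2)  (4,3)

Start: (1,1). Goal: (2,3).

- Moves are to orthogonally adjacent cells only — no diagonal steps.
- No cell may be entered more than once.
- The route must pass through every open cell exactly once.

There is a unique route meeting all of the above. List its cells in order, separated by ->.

(1,1) -> (2,1) -> (3,1) -> (4,1) -> (4,2) -> (4,3) -> (3,3) -> (3,2) -> (2,2) -> (1,2) -> (1,3) -> (2,3)

Need to visit all 12 open cells exactly once, starting at (1,1) and ending at (2,3).
Route from (1,1): 3× down (reaching (4,1)), 2× right (reaching (4,3)), up to (3,3), left to (3,2), 2× up (reaching (1,2)), right to (1,3), down to (2,3) — 11 moves in all.
Check: all 12 open cells covered.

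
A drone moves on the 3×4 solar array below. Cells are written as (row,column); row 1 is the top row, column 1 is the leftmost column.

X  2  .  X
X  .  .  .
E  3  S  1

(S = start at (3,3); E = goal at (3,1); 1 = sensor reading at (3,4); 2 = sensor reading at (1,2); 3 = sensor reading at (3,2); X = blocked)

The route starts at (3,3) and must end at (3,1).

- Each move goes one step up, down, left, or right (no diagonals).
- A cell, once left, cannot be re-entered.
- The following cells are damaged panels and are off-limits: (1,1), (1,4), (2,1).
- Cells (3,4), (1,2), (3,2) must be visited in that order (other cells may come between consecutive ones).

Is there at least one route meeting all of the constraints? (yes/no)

yes

One route that works: (3,3) → (3,4) → (2,4) → (2,3) → (1,3) → (1,2) → (2,2) → (3,2) → (3,1).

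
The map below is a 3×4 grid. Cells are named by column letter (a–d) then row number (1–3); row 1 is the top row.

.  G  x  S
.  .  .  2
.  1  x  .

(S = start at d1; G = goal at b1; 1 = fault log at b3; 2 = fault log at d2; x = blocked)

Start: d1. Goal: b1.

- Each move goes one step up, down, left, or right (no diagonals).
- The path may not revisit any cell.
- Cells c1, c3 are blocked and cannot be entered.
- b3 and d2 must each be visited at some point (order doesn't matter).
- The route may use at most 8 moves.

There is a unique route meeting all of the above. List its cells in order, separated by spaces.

d1 d2 c2 b2 b3 a3 a2 a1 b1

Any route must reach b3 and d2 and still end at b1 within 8 moves, so the order of the required stops is forced.
Route from d1: down to d2, 2× left (reaching b2), down to b3, left to a3, 2× up (reaching a1), right to b1 — 8 moves in all.
Check: all required cells visited; 8 ≤ 8 moves.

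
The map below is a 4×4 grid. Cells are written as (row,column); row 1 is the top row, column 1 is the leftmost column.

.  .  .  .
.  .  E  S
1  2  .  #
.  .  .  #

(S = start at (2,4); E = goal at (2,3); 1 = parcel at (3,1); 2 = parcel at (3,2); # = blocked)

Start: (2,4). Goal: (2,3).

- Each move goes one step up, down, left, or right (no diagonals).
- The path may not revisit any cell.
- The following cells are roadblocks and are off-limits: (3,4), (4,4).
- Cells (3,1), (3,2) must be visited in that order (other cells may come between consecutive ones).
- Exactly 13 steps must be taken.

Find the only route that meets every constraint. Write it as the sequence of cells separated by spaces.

(2,4) (1,4) (1,3) (1,2) (1,1) (2,1) (3,1) (4,1) (4,2) (4,3) (3,3) (3,2) (2,2) (2,3)

The waypoints must appear in the order (3,1), (3,2), with no cell reused.
Route from (2,4): up to (1,4), 3× left (reaching (1,1)), 3× down (reaching (4,1)), 2× right (reaching (4,3)), up to (3,3), left to (3,2), up to (2,2), right to (2,3) — 13 moves in all.
Check: order respected (1 at step 6, 2 at step 11); 13 moves as required.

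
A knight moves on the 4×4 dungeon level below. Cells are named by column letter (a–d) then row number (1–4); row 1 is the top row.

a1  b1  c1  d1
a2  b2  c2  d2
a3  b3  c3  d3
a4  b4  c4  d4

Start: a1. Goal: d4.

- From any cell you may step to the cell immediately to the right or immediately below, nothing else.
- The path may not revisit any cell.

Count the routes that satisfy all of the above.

20

A right/down-only route from a1 to d4 makes exactly 3 down-moves and 3 right-moves in some order.
With no other constraints that would be C(6,3) = 20 routes.
That gives 20 routes.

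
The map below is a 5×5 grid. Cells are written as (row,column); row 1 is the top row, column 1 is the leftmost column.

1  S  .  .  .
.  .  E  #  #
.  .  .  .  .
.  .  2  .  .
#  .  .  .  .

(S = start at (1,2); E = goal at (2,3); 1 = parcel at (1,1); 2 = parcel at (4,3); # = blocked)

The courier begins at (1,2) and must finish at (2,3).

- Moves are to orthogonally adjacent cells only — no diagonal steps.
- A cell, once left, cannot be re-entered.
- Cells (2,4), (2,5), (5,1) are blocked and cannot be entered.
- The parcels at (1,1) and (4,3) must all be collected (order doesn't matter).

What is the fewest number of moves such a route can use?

8

Any route passes through (1,1) and (4,3) in some order between (1,2) and (2,3). Summing Manhattan distances along each leg and taking the cheapest ordering ((1,2) → (1,1) → (4,3) → (2,3)) gives a lower bound of 1 + 5 + 2 = 8 moves.
A route of 8 moves achieves this: (1,2) → (1,1) → (2,1) → (3,1) → (4,1) → (4,2) → (4,3) → (3,3) → (2,3).
Since 8 matches the lower bound, it is optimal.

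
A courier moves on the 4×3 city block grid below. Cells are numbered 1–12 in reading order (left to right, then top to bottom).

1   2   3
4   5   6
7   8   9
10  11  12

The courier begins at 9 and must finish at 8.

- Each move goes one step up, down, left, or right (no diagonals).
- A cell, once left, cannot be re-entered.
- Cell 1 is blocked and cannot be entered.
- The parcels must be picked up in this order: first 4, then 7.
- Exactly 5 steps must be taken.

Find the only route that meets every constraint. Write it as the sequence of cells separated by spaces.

9 6 5 4 7 8

The waypoints must appear in the order 4, 7, with no cell reused.
Route from 9: up to 6, 2× left (reaching 4), down to 7, right to 8 — 5 moves in all.
Check: order respected (4 at step 3, 7 at step 4); 5 moves as required.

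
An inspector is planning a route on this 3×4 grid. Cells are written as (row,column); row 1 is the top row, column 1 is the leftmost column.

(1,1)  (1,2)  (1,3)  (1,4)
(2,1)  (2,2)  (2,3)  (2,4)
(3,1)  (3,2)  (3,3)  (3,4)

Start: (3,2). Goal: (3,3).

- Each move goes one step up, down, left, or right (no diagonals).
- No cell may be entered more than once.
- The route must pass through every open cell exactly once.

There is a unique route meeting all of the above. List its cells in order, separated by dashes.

(3,2) - (3,1) - (2,1) - (1,1) - (1,2) - (2,2) - (2,3) - (1,3) - (1,4) - (2,4) - (3,4) - (3,3)

Need to visit all 12 open cells exactly once, starting at (3,2) and ending at (3,3).
Cell (3,1) has only two open neighbours ((2,1) and (3,2)), so the path must pass straight through it: one of those is the cell it's entered from and the other is where it exits.
Route from (3,2): left to (3,1), 2× up (reaching (1,1)), right to (1,2), down to (2,2), right to (2,3), up to (1,3), right to (1,4), 2× down (reaching (3,4)), left to (3,3) — 11 moves in all.
Check: all 12 open cells covered.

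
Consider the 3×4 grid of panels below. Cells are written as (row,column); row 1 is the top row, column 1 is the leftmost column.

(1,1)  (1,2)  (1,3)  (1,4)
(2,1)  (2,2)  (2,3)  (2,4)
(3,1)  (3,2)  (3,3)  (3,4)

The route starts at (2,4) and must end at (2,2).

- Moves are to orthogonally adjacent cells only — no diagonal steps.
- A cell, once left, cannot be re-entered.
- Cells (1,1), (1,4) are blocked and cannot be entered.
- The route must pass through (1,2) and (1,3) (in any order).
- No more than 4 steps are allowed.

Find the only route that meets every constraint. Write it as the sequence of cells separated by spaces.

The budget equals the shortest possible length, so every move has to be on a shortest route through the required cells.
Route from (2,4): left to (2,3), up to (1,3), left to (1,2), down to (2,2) — 4 moves in all.
Check: all required cells visited; 4 ≤ 4 moves.

(2,4) (2,3) (1,3) (1,2) (2,2)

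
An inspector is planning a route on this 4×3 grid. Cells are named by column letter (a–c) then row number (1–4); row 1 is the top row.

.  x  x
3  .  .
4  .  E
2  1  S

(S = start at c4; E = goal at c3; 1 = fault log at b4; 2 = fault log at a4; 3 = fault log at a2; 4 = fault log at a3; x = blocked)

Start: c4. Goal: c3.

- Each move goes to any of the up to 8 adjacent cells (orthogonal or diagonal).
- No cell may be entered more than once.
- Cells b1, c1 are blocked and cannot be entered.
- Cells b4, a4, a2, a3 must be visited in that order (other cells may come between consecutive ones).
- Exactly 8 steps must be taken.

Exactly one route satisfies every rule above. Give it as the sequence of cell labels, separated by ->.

The waypoints must appear in the order b4, a4, a2, a3, with no cell reused.
Route from c4: left 2 to a4, up-right 1 to b3, up-left 1 to a2, down 1 to a3, up-right 1 to b2, right 1 to c2, down 1 to c3 — 8 moves in all.
Check: order respected (1 at step 1, 2 at step 2, 3 at step 4, 4 at step 5); 8 moves as required.

c4 -> b4 -> a4 -> b3 -> a2 -> a3 -> b2 -> c2 -> c3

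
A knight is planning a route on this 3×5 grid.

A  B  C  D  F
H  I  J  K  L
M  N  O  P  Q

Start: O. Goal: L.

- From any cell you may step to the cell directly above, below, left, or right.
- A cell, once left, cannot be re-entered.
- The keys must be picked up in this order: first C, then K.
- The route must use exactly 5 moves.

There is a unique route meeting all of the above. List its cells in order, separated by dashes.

O - J - C - D - K - L

The waypoints must appear in the order C, K, with no cell reused.
Route from O: 2× up (reaching C), right to D, down to K, right to L — 5 moves in all.
Check: order respected (C at step 2, K at step 4); 5 moves as required.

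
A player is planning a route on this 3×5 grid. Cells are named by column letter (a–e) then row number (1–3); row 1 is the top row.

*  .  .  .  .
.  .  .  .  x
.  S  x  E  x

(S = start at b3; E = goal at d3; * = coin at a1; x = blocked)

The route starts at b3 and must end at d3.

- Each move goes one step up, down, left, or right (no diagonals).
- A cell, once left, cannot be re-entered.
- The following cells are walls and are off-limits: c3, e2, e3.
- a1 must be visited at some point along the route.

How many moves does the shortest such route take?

8

Any route passes through a1 somewhere between b3 and d3. Summing Manhattan distances along the two legs (b3 → a1 → d3) gives a lower bound of 3 + 5 = 8 moves.
A route of 8 moves achieves this: b3 → b2 → a2 → a1 → b1 → c1 → c2 → d2 → d3.
Since 8 matches the lower bound, it is optimal.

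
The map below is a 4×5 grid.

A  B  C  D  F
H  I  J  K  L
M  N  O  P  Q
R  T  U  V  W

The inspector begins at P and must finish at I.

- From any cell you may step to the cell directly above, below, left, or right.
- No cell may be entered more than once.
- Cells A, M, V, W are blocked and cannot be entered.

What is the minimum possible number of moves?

3

The Manhattan distance from P to I is |3−2| + |4−2| = 3, so at least 3 moves are needed.
A route of 3 moves achieves this: P → K → J → I.
Since 3 matches the lower bound, it is optimal.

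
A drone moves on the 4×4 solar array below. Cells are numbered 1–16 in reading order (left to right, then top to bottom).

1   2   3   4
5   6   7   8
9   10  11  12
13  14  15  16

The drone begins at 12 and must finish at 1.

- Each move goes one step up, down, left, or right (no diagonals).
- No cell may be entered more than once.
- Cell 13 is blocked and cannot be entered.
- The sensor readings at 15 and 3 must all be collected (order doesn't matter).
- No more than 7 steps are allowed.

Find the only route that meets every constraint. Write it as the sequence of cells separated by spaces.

Any route must reach 15 and 3 and still end at 1 within 7 moves, so the order of the required stops is forced.
Route from 12: down to 16, left to 15, 3× up (reaching 3), 2× left (reaching 1) — 7 moves in all.
Check: all required cells visited; 7 ≤ 7 moves.

12 16 15 11 7 3 2 1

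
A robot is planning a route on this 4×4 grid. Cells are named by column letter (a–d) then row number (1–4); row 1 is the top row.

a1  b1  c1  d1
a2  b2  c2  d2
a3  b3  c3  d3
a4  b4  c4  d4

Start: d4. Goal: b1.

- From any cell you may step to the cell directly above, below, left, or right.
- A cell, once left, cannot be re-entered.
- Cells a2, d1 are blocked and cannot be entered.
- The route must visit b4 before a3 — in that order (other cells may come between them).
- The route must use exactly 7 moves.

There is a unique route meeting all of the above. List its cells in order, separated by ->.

The waypoints must appear in the order b4, a3, with no cell reused.
Route from d4: left 3 to a4, up 1 to a3, right 1 to b3, up 2 to b1 — 7 moves in all.
Check: order respected (b4 at step 2, a3 at step 4); 7 moves as required.

d4 -> c4 -> b4 -> a4 -> a3 -> b3 -> b2 -> b1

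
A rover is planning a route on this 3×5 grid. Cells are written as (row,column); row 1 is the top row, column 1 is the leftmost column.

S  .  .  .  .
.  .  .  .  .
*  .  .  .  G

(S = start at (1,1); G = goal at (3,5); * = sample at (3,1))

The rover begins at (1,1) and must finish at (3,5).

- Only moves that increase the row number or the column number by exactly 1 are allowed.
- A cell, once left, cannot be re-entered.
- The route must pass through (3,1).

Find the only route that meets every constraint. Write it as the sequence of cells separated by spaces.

(1,1) (2,1) (3,1) (3,2) (3,3) (3,4) (3,5)

Moves only go right or down, so the column and row indices never decrease.
Route from (1,1): down 2 to (3,1), right 4 to (3,5) — 6 moves in all.
Check: all required cells visited.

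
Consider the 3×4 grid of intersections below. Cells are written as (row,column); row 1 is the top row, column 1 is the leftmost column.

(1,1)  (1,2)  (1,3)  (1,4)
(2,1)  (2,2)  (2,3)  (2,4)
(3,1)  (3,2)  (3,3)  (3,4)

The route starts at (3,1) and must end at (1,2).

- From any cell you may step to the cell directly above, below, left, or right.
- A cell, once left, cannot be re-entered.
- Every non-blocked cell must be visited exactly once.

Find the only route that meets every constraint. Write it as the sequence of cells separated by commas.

(3,1), (3,2), (3,3), (3,4), (2,4), (1,4), (1,3), (2,3), (2,2), (2,1), (1,1), (1,2)

Need to visit all 12 open cells exactly once, starting at (3,1) and ending at (1,2).
Cell (1,4) has only two open neighbours ((2,4) and (1,3)), so the path must pass straight through it: one of those is the cell it's entered from and the other is where it exits.
Route from (3,1): right 3 to (3,4), up 2 to (1,4), left 1 to (1,3), down 1 to (2,3), left 2 to (2,1), up 1 to (1,1), right 1 to (1,2) — 11 moves in all.
Check: all 12 open cells covered.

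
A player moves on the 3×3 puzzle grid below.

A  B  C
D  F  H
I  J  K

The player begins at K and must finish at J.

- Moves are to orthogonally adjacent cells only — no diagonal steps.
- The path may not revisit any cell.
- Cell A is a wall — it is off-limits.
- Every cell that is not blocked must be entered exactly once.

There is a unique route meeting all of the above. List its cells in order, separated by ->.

Need to visit all 8 open cells exactly once, starting at K and ending at J.
Cell B has only two open neighbours (F and C), so the path must pass straight through it: one of those is the cell it's entered from and the other is where it exits.
Route from K: up 2 to C, left 1 to B, down 1 to F, left 1 to D, down 1 to I, right 1 to J — 7 moves in all.
Check: all 8 open cells covered.

K -> H -> C -> B -> F -> D -> I -> J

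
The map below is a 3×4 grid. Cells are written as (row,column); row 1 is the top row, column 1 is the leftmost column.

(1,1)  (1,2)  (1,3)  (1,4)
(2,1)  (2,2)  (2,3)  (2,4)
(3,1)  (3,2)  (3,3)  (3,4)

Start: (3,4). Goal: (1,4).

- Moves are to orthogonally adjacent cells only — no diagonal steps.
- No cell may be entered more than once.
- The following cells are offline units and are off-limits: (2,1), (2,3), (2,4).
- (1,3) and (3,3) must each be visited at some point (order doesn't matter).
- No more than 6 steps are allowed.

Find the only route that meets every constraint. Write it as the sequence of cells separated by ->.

(3,4) -> (3,3) -> (3,2) -> (2,2) -> (1,2) -> (1,3) -> (1,4)

The 6-move cap with required stops at (1,3), (3,3) leaves no slack for detours.
Route from (3,4): 2× left (reaching (3,2)), 2× up (reaching (1,2)), 2× right (reaching (1,4)) — 6 moves in all.
Check: all required cells visited; 6 ≤ 6 moves.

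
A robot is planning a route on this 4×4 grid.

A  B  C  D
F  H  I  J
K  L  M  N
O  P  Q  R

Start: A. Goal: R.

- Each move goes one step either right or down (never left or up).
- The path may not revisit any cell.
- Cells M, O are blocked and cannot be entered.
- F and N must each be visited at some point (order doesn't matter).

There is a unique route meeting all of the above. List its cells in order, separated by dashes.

Moves only go right or down, so the column and row indices never decrease.
Route from A: down 1 to F, right 3 to J, down 2 to R — 6 moves in all.
Check: all required cells visited.

A - F - H - I - J - N - R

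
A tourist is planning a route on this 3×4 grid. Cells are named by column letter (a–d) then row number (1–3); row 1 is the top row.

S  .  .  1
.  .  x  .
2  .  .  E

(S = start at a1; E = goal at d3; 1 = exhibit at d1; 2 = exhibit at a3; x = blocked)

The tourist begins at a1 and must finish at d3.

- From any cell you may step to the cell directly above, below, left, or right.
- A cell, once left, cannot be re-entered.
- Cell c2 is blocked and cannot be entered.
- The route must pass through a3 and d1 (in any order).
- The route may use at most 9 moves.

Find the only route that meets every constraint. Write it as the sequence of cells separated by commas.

a1, a2, a3, b3, b2, b1, c1, d1, d2, d3

Any route must reach a3 and d1 and still end at d3 within 9 moves, so the order of the required stops is forced.
Route from a1: down 2 to a3, right 1 to b3, up 2 to b1, right 2 to d1, down 2 to d3 — 9 moves in all.
Check: all required cells visited; 9 ≤ 9 moves.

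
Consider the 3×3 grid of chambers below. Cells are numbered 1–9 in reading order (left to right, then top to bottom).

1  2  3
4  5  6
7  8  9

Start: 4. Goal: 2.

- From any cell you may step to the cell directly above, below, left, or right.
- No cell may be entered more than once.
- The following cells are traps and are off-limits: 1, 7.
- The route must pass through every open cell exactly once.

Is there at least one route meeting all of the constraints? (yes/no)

yes

One route that works: 4 → 5 → 8 → 9 → 6 → 3 → 2.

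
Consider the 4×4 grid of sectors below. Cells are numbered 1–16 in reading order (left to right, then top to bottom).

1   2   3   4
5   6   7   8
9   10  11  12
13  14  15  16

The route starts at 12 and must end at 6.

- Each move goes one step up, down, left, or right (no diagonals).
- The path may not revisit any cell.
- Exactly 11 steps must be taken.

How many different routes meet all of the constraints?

Need simple routes of exactly 11 moves from 12 to 6 (Manhattan distance 3, so 4 moves are spent on a detour and 4 undoing it).
Branch systematically from the start, pruning whenever the remaining move budget drops below the Manhattan distance to 6 or differs from it in parity. Grouping the completions by first move — via 8: 11; via 16: 9; via 11: 6 — and summing: 11 + 9 + 6 = 26.
That gives 26 routes.

26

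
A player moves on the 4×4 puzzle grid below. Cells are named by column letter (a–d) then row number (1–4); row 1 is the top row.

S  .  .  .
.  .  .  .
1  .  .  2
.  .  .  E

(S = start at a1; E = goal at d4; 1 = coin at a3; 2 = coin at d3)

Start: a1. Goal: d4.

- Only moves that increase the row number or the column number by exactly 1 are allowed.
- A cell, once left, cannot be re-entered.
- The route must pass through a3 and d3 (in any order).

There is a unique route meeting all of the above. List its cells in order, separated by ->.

a1 -> a2 -> a3 -> b3 -> c3 -> d3 -> d4

Moves only go right or down, so the column and row indices never decrease.
Route from a1: 2× down (reaching a3), 3× right (reaching d3), down to d4 — 6 moves in all.
Check: all required cells visited.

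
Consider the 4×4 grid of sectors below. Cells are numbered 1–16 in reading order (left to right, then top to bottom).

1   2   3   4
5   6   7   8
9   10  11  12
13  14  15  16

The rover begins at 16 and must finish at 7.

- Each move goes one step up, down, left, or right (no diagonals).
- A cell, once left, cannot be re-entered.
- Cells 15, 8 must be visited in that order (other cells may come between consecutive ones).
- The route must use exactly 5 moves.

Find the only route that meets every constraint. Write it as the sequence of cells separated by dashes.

The waypoints must appear in the order 15, 8, with no cell reused.
Route from 16: left to 15, up to 11, right to 12, up to 8, left to 7 — 5 moves in all.
Check: order respected (15 at step 1, 8 at step 4); 5 moves as required.

16 - 15 - 11 - 12 - 8 - 7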